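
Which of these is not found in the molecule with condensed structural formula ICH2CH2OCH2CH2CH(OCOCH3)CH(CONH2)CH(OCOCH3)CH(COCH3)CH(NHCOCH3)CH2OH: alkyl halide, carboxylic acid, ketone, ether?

alkyl halide: present (ICH2 — halogen on an sp³ carbon → alkyl halide).
ether: present (CH2OCH2 — C–O–C with sp³ carbons on both sides and no adjacent C=O → ether).
ketone: present (CH(COCH3) — pendant –COCH3: carbonyl C bonded to two carbons → ketone).
carboxylic acid: absent. In CH(OCOCH3), the acyl oxygen is bonded to carbon (–O–C), not to H, so this is an ester. In each of CH(CONH2) and CH(NHCOCH3), the carbonyl is bonded to nitrogen, not to –OH; that is an amide.

carboxylic acid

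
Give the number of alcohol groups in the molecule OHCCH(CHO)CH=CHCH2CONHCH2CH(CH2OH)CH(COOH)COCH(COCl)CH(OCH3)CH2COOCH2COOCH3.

terminal –CHO: carbonyl C bonded to H and C → aldehyde.
pendant –CHO: carbonyl C bonded to C and H → aldehyde.
C=C double bond → alkene.
–C(=O)–N– linkage → amide (the N is not an amine).
pendant –CH2OH on an sp³ backbone C → alcohol.
pendant –COOH: carbonyl C bonded to C and –OH → carboxylic acid.
–C(=O)– with carbon on both sides → ketone.
pendant –C(=O)X: carbonyl C bonded to C and halogen → acyl halide.
pendant –OCH3: C–O–C with sp³ C, no adjacent C=O → ether.
–C(=O)–O–C with C on the carbonyl side → ester.
–C(=O)OCH3: carbonyl C bonded to C and to –OCH3 → ester (not ketone + ether).
Alcohol appears at: CH(CH2OH) → 1.

1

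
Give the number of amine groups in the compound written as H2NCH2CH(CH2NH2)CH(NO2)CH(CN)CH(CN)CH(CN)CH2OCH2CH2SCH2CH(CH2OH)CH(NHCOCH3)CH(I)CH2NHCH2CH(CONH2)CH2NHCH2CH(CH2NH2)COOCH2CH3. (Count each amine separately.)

Working along the chain:
  H2NCH2: –NH2 on an sp³ carbon with no adjacent C=O → amine.
  CH(CH2NH2): pendant –CH2NH2: N on sp³ C, no adjacent C=O → amine.
  CH(NO2): –NO2 on an sp³ carbon → nitro (the N=O is not a carbonyl).
  CH(CN): pendant –C≡N: nitrile.
  CH(CN): pendant –C≡N: nitrile.
  CH(CN): pendant –C≡N: nitrile.
  CH2OCH2: C–O–C with sp³ carbons on both sides and no adjacent C=O → ether.
  CH2SCH2: C–S–C linkage → sulfide (thioether).
  CH(CH2OH): pendant –CH2OH on an sp³ backbone C → alcohol.
  CH(NHCOCH3): pendant –NHC(=O)CH3: N bonded to a carbonyl → amide (not amine).
  CH(I): halogen on an sp³ carbon → alkyl halide.
  CH2NHCH2: C–N–C with sp³ carbons and no adjacent C=O → amine (secondary).
  CH(CONH2): pendant –CONH2: carbonyl C bonded to C and N → amide.
  CH2NHCH2: C–N–C with sp³ carbons and no adjacent C=O → amine (secondary).
  CH(CH2NH2): pendant –CH2NH2: N on sp³ C, no adjacent C=O → amine.
  COOCH2CH3: –C(=O)OCH2CH3: carbonyl C bonded to C and to –OEt → ester.
Amine appears at: H2NCH2, CH(CH2NH2), CH2NHCH2, CH2NHCH2, CH(CH2NH2) → 5.

5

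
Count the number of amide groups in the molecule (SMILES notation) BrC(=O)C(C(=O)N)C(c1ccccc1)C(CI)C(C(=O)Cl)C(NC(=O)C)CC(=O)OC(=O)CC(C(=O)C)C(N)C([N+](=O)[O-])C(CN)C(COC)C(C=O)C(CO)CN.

2

Taking each segment in turn:
  BrCO: –C(=O)Br: carbonyl C bonded to C and to a halogen → acyl halide (not alkyl halide).
  CH(CONH2): pendant –CONH2: carbonyl C bonded to C and N → amide.
  CH(C6H5): pendant –C6H5: benzene ring → arene.
  CH(CH2I): pendant –CH2X: halogen on sp³ carbon → alkyl halide.
  CH(COCl): pendant –C(=O)X: carbonyl C bonded to C and halogen → acyl halide.
  CH(NHCOCH3): pendant –NHC(=O)CH3: N bonded to a carbonyl → amide (not amine).
  CH2CO-O-COCH2: two acyl groups sharing one oxygen, –C(=O)–O–C(=O)– → anhydride.
  CH(COCH3): pendant –COCH3: carbonyl C bonded to two carbons → ketone.
  CH(NH2): –NH2 on an sp³ carbon with no adjacent C=O → amine.
  CH(NO2): –NO2 on an sp³ carbon → nitro (the N=O is not a carbonyl).
  CH(CH2NH2): pendant –CH2NH2: N on sp³ C, no adjacent C=O → amine.
  CH(CH2OCH3): pendant –CH2OCH3: C–O–C linkage → ether.
  CH(CHO): pendant –CHO: carbonyl C bonded to C and H → aldehyde.
  CH(CH2OH): pendant –CH2OH on an sp³ backbone C → alcohol.
  CH2NH2: –NH2 on an sp³ carbon with no adjacent C=O → amine.
Amide appears at: CH(CONH2), CH(NHCOCH3) → 2.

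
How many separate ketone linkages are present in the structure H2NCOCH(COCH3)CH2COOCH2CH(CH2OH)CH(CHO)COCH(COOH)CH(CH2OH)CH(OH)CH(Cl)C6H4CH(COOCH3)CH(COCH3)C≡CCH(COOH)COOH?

Reading the structure from left to right:
  H2NCO: –C(=O)NH2: carbonyl C bonded to C and to N → amide (the N is not a separate amine).
  CH(COCH3): pendant –COCH3: carbonyl C bonded to two carbons → ketone.
  CH2COOCH2: –C(=O)–O–C with C on the carbonyl side → ester.
  CH(CH2OH): pendant –CH2OH on an sp³ backbone C → alcohol.
  CH(CHO): pendant –CHO: carbonyl C bonded to C and H → aldehyde.
  CO: –C(=O)– with carbon on both sides → ketone.
  CH(COOH): pendant –COOH: carbonyl C bonded to C and –OH → carboxylic acid.
  CH(CH2OH): pendant –CH2OH on an sp³ backbone C → alcohol.
  CH(OH): –OH on an sp³ carbon → alcohol (secondary).
  CH(Cl): halogen on an sp³ carbon → alkyl halide.
  C6H4: para-disubstituted benzene ring → arene.
  CH(COOCH3): pendant –COOCH3: carbonyl C bonded to C and –OCH3 → ester.
  CH(COCH3): pendant –COCH3: carbonyl C bonded to two carbons → ketone.
  C≡C: C≡C triple bond → alkyne.
  CH(COOH): pendant –COOH: carbonyl C bonded to C and –OH → carboxylic acid.
  COOH: –COOH: carbonyl C bonded to –OH and C → carboxylic acid (the –OH is not a separate alcohol).
Ketone appears at: CH(COCH3), CO, CH(COCH3) → 3.

3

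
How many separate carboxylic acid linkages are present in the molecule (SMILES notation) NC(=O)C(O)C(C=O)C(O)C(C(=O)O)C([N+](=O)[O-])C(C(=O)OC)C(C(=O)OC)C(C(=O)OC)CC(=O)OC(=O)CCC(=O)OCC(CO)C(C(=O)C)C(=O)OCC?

1

–C(=O)NH2: carbonyl C bonded to C and to N → amide (the N is not a separate amine).
–OH on an sp³ carbon → alcohol (secondary).
pendant –CHO: carbonyl C bonded to C and H → aldehyde.
–OH on an sp³ carbon → alcohol (secondary).
pendant –COOH: carbonyl C bonded to C and –OH → carboxylic acid.
–NO2 on an sp³ carbon → nitro (the N=O is not a carbonyl).
pendant –COOCH3: carbonyl C bonded to C and –OCH3 → ester.
pendant –COOCH3: carbonyl C bonded to C and –OCH3 → ester.
pendant –COOCH3: carbonyl C bonded to C and –OCH3 → ester.
two acyl groups sharing one oxygen, –C(=O)–O–C(=O)– → anhydride.
–C(=O)–O–C with C on the carbonyl side → ester.
pendant –CH2OH on an sp³ backbone C → alcohol.
pendant –COCH3: carbonyl C bonded to two carbons → ketone.
–C(=O)OCH2CH3: carbonyl C bonded to C and to –OEt → ester.
Carboxylic acid appears at: CH(COOH) → 1.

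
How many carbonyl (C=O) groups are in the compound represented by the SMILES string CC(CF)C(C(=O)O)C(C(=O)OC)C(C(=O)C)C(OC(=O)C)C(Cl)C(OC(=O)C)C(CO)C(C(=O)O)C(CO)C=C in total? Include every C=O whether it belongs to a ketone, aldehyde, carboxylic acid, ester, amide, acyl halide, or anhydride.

6

CH(COOH): carboxylic acid, 1 C=O (running total 1).
CH(COOCH3): ester, 1 C=O (running total 2).
CH(COCH3): ketone, 1 C=O (running total 3).
CH(OCOCH3): ester, 1 C=O (running total 4).
CH(OCOCH3): ester, 1 C=O (running total 5).
CH(COOH): carboxylic acid, 1 C=O (running total 6).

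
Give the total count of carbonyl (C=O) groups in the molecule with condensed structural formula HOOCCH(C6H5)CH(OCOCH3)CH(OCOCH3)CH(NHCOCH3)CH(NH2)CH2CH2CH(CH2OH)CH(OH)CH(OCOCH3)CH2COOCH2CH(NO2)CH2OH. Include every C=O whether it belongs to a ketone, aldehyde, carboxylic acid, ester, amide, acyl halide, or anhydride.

6

HOOC: carboxylic acid, 1 C=O (running total 1).
CH(OCOCH3): ester, 1 C=O (running total 2).
CH(OCOCH3): ester, 1 C=O (running total 3).
CH(NHCOCH3): amide, 1 C=O (running total 4).
CH(OCOCH3): ester, 1 C=O (running total 5).
CH2COOCH2: ester, 1 C=O (running total 6).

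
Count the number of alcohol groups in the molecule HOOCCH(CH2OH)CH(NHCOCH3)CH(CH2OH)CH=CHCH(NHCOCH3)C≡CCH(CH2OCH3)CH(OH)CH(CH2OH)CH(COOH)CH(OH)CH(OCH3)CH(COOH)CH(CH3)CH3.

5

–COOH: carbonyl C bonded to –OH and C → carboxylic acid (the –OH is not a separate alcohol).
pendant –CH2OH on an sp³ backbone C → alcohol.
pendant –NHC(=O)CH3: N bonded to a carbonyl → amide (not amine).
pendant –CH2OH on an sp³ backbone C → alcohol.
C=C double bond → alkene.
pendant –NHC(=O)CH3: N bonded to a carbonyl → amide (not amine).
C≡C triple bond → alkyne.
pendant –CH2OCH3: C–O–C linkage → ether.
–OH on an sp³ carbon → alcohol (secondary).
pendant –CH2OH on an sp³ backbone C → alcohol.
pendant –COOH: carbonyl C bonded to C and –OH → carboxylic acid.
–OH on an sp³ carbon → alcohol (secondary).
pendant –OCH3: C–O–C with sp³ C, no adjacent C=O → ether.
pendant –COOH: carbonyl C bonded to C and –OH → carboxylic acid.
Alcohol appears at: CH(CH2OH), CH(CH2OH), CH(OH), CH(CH2OH), CH(OH) → 5.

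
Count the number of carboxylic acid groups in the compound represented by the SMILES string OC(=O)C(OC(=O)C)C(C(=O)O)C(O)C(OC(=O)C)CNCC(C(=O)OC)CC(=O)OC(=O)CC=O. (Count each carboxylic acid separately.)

Working along the chain:
  HOOC: –COOH: carbonyl C bonded to –OH and C → carboxylic acid (the –OH is not a separate alcohol).
  CH(OCOCH3): pendant –OC(=O)CH3: an acyloxy group → ester.
  CH(COOH): pendant –COOH: carbonyl C bonded to C and –OH → carboxylic acid.
  CH(OH): –OH on an sp³ carbon → alcohol (secondary).
  CH(OCOCH3): pendant –OC(=O)CH3: an acyloxy group → ester.
  CH2NHCH2: C–N–C with sp³ carbons and no adjacent C=O → amine (secondary).
  CH(COOCH3): pendant –COOCH3: carbonyl C bonded to C and –OCH3 → ester.
  CH2CO-O-COCH2: two acyl groups sharing one oxygen, –C(=O)–O–C(=O)– → anhydride.
  CHO: terminal –CHO: carbonyl C bonded to H and C → aldehyde.
Carboxylic acid appears at: HOOC, CH(COOH) → 2.

2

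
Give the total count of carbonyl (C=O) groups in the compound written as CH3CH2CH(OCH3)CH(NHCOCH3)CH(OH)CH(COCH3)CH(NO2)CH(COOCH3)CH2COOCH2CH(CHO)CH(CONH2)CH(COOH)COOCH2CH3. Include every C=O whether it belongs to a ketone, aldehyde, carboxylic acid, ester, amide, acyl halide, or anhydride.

CH(NHCOCH3): amide, 1 C=O (running total 1).
CH(COCH3): ketone, 1 C=O (running total 2).
CH(COOCH3): ester, 1 C=O (running total 3).
CH2COOCH2: ester, 1 C=O (running total 4).
CH(CHO): aldehyde, 1 C=O (running total 5).
CH(CONH2): amide, 1 C=O (running total 6).
CH(COOH): carboxylic acid, 1 C=O (running total 7).
COOCH2CH3: ester, 1 C=O (running total 8).

8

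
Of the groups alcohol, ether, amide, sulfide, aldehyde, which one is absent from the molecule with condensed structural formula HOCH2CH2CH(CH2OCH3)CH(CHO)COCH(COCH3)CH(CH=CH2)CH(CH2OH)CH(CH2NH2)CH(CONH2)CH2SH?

sulfide

alcohol: present (HOCH2 — HO– on an sp³ carbon → alcohol).
ether: present (CH(CH2OCH3) — pendant –CH2OCH3: C–O–C linkage → ether).
amide: present (CH(CONH2) — pendant –CONH2: carbonyl C bonded to C and N → amide).
aldehyde: present (CH(CHO) — pendant –CHO: carbonyl C bonded to C and H → aldehyde).
sulfide: no segment matches this pattern.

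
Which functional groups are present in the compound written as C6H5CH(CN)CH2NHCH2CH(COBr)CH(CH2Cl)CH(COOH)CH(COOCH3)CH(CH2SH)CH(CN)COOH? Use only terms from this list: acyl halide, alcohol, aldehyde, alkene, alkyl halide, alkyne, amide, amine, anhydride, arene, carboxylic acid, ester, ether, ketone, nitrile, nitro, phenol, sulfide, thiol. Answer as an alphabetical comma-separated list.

acyl halide, alkyl halide, amine, arene, carboxylic acid, ester, nitrile, thiol

Taking each segment in turn:
  C6H5: C6H5– phenyl ring → arene.
  CH(CN): pendant –C≡N: nitrile.
  CH2NHCH2: C–N–C with sp³ carbons and no adjacent C=O → amine (secondary).
  CH(COBr): pendant –C(=O)X: carbonyl C bonded to C and halogen → acyl halide.
  CH(CH2Cl): pendant –CH2X: halogen on sp³ carbon → alkyl halide.
  CH(COOH): pendant –COOH: carbonyl C bonded to C and –OH → carboxylic acid.
  CH(COOCH3): pendant –COOCH3: carbonyl C bonded to C and –OCH3 → ester.
  CH(CH2SH): pendant –CH2SH → thiol.
  CH(CN): pendant –C≡N: nitrile.
  COOH: –COOH: carbonyl C bonded to –OH and C → carboxylic acid (the –OH is not a separate alcohol).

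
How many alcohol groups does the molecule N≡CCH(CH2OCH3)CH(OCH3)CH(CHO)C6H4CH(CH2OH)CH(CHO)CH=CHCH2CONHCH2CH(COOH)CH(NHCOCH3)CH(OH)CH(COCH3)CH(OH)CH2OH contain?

N≡C–: carbon triple-bonded to nitrogen → nitrile.
pendant –CH2OCH3: C–O–C linkage → ether.
pendant –OCH3: C–O–C with sp³ C, no adjacent C=O → ether.
pendant –CHO: carbonyl C bonded to C and H → aldehyde.
para-disubstituted benzene ring → arene.
pendant –CH2OH on an sp³ backbone C → alcohol.
pendant –CHO: carbonyl C bonded to C and H → aldehyde.
C=C double bond → alkene.
–C(=O)–N– linkage → amide (the N is not an amine).
pendant –COOH: carbonyl C bonded to C and –OH → carboxylic acid.
pendant –NHC(=O)CH3: N bonded to a carbonyl → amide (not amine).
–OH on an sp³ carbon → alcohol (secondary).
pendant –COCH3: carbonyl C bonded to two carbons → ketone.
–OH on an sp³ carbon → alcohol (secondary).
–OH on an sp³ carbon → alcohol.
Alcohol appears at: CH(CH2OH), CH(OH), CH(OH), CH2OH → 4.

4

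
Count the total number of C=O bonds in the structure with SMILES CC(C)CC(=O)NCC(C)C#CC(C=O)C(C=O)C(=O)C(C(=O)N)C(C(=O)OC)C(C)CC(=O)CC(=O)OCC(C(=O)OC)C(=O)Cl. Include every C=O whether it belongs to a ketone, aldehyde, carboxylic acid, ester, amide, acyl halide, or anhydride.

10

CH2CONHCH2: amide, 1 C=O (running total 1).
CH(CHO): aldehyde, 1 C=O (running total 2).
CH(CHO): aldehyde, 1 C=O (running total 3).
CO: ketone, 1 C=O (running total 4).
CH(CONH2): amide, 1 C=O (running total 5).
CH(COOCH3): ester, 1 C=O (running total 6).
CO: ketone, 1 C=O (running total 7).
CH2COOCH2: ester, 1 C=O (running total 8).
CH(COOCH3): ester, 1 C=O (running total 9).
COCl: acyl halide, 1 C=O (running total 10).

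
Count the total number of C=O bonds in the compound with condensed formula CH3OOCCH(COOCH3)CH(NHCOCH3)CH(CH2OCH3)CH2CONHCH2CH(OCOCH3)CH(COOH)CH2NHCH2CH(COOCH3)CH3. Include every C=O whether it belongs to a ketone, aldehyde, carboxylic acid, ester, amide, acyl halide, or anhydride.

CH3OOC: ester, 1 C=O (running total 1).
CH(COOCH3): ester, 1 C=O (running total 2).
CH(NHCOCH3): amide, 1 C=O (running total 3).
CH2CONHCH2: amide, 1 C=O (running total 4).
CH(OCOCH3): ester, 1 C=O (running total 5).
CH(COOH): carboxylic acid, 1 C=O (running total 6).
CH(COOCH3): ester, 1 C=O (running total 7).

7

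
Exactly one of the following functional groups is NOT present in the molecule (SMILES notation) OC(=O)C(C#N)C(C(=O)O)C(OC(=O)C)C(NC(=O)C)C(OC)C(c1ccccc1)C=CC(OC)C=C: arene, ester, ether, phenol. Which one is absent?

ether: present (CH(OCH3) — pendant –OCH3: C–O–C with sp³ C, no adjacent C=O → ether).
ester: present (CH(OCOCH3) — pendant –OC(=O)CH3: an acyloxy group → ester).
arene: present (CH(C6H5) — pendant –C6H5: benzene ring → arene).
phenol: no segment matches this pattern.

phenol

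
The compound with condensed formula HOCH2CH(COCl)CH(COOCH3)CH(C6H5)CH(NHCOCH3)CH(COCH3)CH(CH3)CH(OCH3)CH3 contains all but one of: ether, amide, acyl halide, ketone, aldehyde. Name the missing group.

ketone: present (CH(COCH3) — pendant –COCH3: carbonyl C bonded to two carbons → ketone).
amide: present (CH(NHCOCH3) — pendant –NHC(=O)CH3: N bonded to a carbonyl → amide (not amine)).
acyl halide: present (CH(COCl) — pendant –C(=O)X: carbonyl C bonded to C and halogen → acyl halide).
ether: present (CH(OCH3) — pendant –OCH3: C–O–C with sp³ C, no adjacent C=O → ether).
aldehyde: absent. In CH(COCH3), the carbonyl carbon is bonded to two carbons, so it is a ketone, not an aldehyde.

aldehyde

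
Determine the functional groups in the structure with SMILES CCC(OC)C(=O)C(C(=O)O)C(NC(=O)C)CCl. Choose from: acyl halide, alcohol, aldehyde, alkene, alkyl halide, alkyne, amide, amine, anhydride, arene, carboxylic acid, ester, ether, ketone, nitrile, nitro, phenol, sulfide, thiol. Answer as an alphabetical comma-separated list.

alkyl halide, amide, carboxylic acid, ether, ketone

Reading the structure from left to right:
  CH(OCH3): pendant –OCH3: C–O–C with sp³ C, no adjacent C=O → ether.
  CO: –C(=O)– with carbon on both sides → ketone.
  CH(COOH): pendant –COOH: carbonyl C bonded to C and –OH → carboxylic acid.
  CH(NHCOCH3): pendant –NHC(=O)CH3: N bonded to a carbonyl → amide (not amine).
  CH2Cl: halogen on an sp³ carbon → alkyl halide.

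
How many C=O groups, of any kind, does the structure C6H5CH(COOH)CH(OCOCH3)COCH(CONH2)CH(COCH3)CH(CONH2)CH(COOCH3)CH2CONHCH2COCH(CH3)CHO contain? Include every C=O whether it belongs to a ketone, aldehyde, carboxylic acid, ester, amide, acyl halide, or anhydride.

CH(COOH): carboxylic acid, 1 C=O (running total 1).
CH(OCOCH3): ester, 1 C=O (running total 2).
CO: ketone, 1 C=O (running total 3).
CH(CONH2): amide, 1 C=O (running total 4).
CH(COCH3): ketone, 1 C=O (running total 5).
CH(CONH2): amide, 1 C=O (running total 6).
CH(COOCH3): ester, 1 C=O (running total 7).
CH2CONHCH2: amide, 1 C=O (running total 8).
CO: ketone, 1 C=O (running total 9).
CHO: aldehyde, 1 C=O (running total 10).

10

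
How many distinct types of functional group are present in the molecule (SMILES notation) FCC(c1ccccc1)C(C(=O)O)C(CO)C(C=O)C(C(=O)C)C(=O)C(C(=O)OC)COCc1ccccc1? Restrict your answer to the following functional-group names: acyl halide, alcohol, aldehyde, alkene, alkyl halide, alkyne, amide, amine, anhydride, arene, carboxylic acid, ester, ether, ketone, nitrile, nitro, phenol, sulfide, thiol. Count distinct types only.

8

halogen on an sp³ carbon → alkyl halide.
pendant –C6H5: benzene ring → arene.
pendant –COOH: carbonyl C bonded to C and –OH → carboxylic acid.
pendant –CH2OH on an sp³ backbone C → alcohol.
pendant –CHO: carbonyl C bonded to C and H → aldehyde.
pendant –COCH3: carbonyl C bonded to two carbons → ketone.
–C(=O)– with carbon on both sides → ketone.
pendant –COOCH3: carbonyl C bonded to C and –OCH3 → ester.
C–O–C with sp³ carbons on both sides and no adjacent C=O → ether.
–C6H5 phenyl ring → arene.
Distinct types present: alcohol, aldehyde, alkyl halide, arene, carboxylic acid, ester, ether, ketone.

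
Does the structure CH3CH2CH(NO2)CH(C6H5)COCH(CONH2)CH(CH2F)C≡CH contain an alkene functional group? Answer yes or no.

no

Taking each segment in turn:
  CH(NO2): –NO2 on an sp³ carbon → nitro (the N=O is not a carbonyl).
  CH(C6H5): pendant –C6H5: benzene ring → arene.
  CO: –C(=O)– with carbon on both sides → ketone.
  CH(CONH2): pendant –CONH2: carbonyl C bonded to C and N → amide.
  CH(CH2F): pendant –CH2X: halogen on sp³ carbon → alkyl halide.
  C≡CH: C≡C triple bond → alkyne.
In CH(C6H5), the C=C units are part of an aromatic ring, which is an arene, not an isolated alkene.
The groups actually present are: alkyl halide, alkyne, amide, arene, ketone, nitro.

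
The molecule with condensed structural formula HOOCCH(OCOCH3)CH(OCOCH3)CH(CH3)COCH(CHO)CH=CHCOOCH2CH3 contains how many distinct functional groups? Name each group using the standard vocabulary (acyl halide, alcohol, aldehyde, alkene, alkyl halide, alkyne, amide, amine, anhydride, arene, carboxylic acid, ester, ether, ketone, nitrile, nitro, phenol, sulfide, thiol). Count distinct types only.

Taking each segment in turn:
  HOOC: –COOH: carbonyl C bonded to –OH and C → carboxylic acid (the –OH is not a separate alcohol).
  CH(OCOCH3): pendant –OC(=O)CH3: an acyloxy group → ester.
  CH(OCOCH3): pendant –OC(=O)CH3: an acyloxy group → ester.
  CO: –C(=O)– with carbon on both sides → ketone.
  CH(CHO): pendant –CHO: carbonyl C bonded to C and H → aldehyde.
  CH=CH: C=C double bond → alkene.
  COOCH2CH3: –C(=O)OCH2CH3: carbonyl C bonded to C and to –OEt → ester.
Distinct types present: aldehyde, alkene, carboxylic acid, ester, ketone.

5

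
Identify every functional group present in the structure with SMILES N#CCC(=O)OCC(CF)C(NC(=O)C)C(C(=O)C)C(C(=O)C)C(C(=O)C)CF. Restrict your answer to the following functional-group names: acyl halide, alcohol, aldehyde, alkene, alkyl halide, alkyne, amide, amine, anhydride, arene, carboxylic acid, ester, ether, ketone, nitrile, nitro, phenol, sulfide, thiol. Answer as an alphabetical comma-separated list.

Working along the chain:
  N≡C: N≡C–: carbon triple-bonded to nitrogen → nitrile.
  CH2COOCH2: –C(=O)–O–C with C on the carbonyl side → ester.
  CH(CH2F): pendant –CH2X: halogen on sp³ carbon → alkyl halide.
  CH(NHCOCH3): pendant –NHC(=O)CH3: N bonded to a carbonyl → amide (not amine).
  CH(COCH3): pendant –COCH3: carbonyl C bonded to two carbons → ketone.
  CH(COCH3): pendant –COCH3: carbonyl C bonded to two carbons → ketone.
  CH(COCH3): pendant –COCH3: carbonyl C bonded to two carbons → ketone.
  CH2F: halogen on an sp³ carbon → alkyl halide.

alkyl halide, amide, ester, ketone, nitrile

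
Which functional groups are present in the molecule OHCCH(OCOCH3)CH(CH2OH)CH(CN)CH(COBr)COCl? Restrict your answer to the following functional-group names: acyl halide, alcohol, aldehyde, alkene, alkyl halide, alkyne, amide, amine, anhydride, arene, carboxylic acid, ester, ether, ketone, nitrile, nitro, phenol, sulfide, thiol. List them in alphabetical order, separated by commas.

acyl halide, alcohol, aldehyde, ester, nitrile

Reading the structure from left to right:
  OHC: terminal –CHO: carbonyl C bonded to H and C → aldehyde.
  CH(OCOCH3): pendant –OC(=O)CH3: an acyloxy group → ester.
  CH(CH2OH): pendant –CH2OH on an sp³ backbone C → alcohol.
  CH(CN): pendant –C≡N: nitrile.
  CH(COBr): pendant –C(=O)X: carbonyl C bonded to C and halogen → acyl halide.
  COCl: –C(=O)Cl: carbonyl C bonded to C and to a halogen → acyl halide (not alkyl halide).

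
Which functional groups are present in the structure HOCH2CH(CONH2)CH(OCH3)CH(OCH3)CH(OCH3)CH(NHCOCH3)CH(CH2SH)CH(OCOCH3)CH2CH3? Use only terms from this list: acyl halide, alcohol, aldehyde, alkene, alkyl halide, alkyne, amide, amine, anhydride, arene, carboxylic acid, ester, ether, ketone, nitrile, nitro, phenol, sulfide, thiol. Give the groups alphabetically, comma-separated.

alcohol, amide, ester, ether, thiol

HO– on an sp³ carbon → alcohol.
pendant –CONH2: carbonyl C bonded to C and N → amide.
pendant –OCH3: C–O–C with sp³ C, no adjacent C=O → ether.
pendant –OCH3: C–O–C with sp³ C, no adjacent C=O → ether.
pendant –OCH3: C–O–C with sp³ C, no adjacent C=O → ether.
pendant –NHC(=O)CH3: N bonded to a carbonyl → amide (not amine).
pendant –CH2SH → thiol.
pendant –OC(=O)CH3: an acyloxy group → ester.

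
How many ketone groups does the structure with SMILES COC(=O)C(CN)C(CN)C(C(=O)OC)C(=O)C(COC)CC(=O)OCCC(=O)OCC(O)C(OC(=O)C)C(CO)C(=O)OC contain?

1

Taking each segment in turn:
  CH3OOC: CH3O–C(=O)–: carbonyl C bonded to C and to –OCH3 → ester (not ketone + ether).
  CH(CH2NH2): pendant –CH2NH2: N on sp³ C, no adjacent C=O → amine.
  CH(CH2NH2): pendant –CH2NH2: N on sp³ C, no adjacent C=O → amine.
  CH(COOCH3): pendant –COOCH3: carbonyl C bonded to C and –OCH3 → ester.
  CO: –C(=O)– with carbon on both sides → ketone.
  CH(CH2OCH3): pendant –CH2OCH3: C–O–C linkage → ether.
  CH2COOCH2: –C(=O)–O–C with C on the carbonyl side → ester.
  CH2COOCH2: –C(=O)–O–C with C on the carbonyl side → ester.
  CH(OH): –OH on an sp³ carbon → alcohol (secondary).
  CH(OCOCH3): pendant –OC(=O)CH3: an acyloxy group → ester.
  CH(CH2OH): pendant –CH2OH on an sp³ backbone C → alcohol.
  COOCH3: –C(=O)OCH3: carbonyl C bonded to C and to –OCH3 → ester (not ketone + ether).
Ketone appears at: CO → 1.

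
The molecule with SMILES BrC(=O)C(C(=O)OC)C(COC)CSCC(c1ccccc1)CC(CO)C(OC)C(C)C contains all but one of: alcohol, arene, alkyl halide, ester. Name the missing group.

alkyl halide

alcohol: present (CH(CH2OH) — pendant –CH2OH on an sp³ backbone C → alcohol).
arene: present (CH(C6H5) — pendant –C6H5: benzene ring → arene).
ester: present (CH(COOCH3) — pendant –COOCH3: carbonyl C bonded to C and –OCH3 → ester).
alkyl halide: absent. In BrCO, the halogen is on a carbonyl carbon, which makes it an acyl halide, not an alkyl halide.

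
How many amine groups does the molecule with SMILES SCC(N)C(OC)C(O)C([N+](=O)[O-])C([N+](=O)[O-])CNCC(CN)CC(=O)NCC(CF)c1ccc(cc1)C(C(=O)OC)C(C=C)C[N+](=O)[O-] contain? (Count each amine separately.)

3

Reading the structure from left to right:
  HSCH2: –SH on an sp³ carbon → thiol.
  CH(NH2): –NH2 on an sp³ carbon with no adjacent C=O → amine.
  CH(OCH3): pendant –OCH3: C–O–C with sp³ C, no adjacent C=O → ether.
  CH(OH): –OH on an sp³ carbon → alcohol (secondary).
  CH(NO2): –NO2 on an sp³ carbon → nitro (the N=O is not a carbonyl).
  CH(NO2): –NO2 on an sp³ carbon → nitro (the N=O is not a carbonyl).
  CH2NHCH2: C–N–C with sp³ carbons and no adjacent C=O → amine (secondary).
  CH(CH2NH2): pendant –CH2NH2: N on sp³ C, no adjacent C=O → amine.
  CH2CONHCH2: –C(=O)–N– linkage → amide (the N is not an amine).
  CH(CH2F): pendant –CH2X: halogen on sp³ carbon → alkyl halide.
  C6H4: para-disubstituted benzene ring → arene.
  CH(COOCH3): pendant –COOCH3: carbonyl C bonded to C and –OCH3 → ester.
  CH(CH=CH2): pendant –CH=CH2: C=C double bond → alkene.
  CH2NO2: –NO2 on carbon → nitro group.
Amine appears at: CH(NH2), CH2NHCH2, CH(CH2NH2) → 3.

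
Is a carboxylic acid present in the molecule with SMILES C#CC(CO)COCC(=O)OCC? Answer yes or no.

no

C≡C triple bond → alkyne.
pendant –CH2OH on an sp³ backbone C → alcohol.
C–O–C with sp³ carbons on both sides and no adjacent C=O → ether.
–C(=O)OCH2CH3: carbonyl C bonded to C and to –OEt → ester.
In COOCH2CH3, the acyl oxygen is bonded to carbon (–O–C), not to H, so this is an ester.
The groups actually present are: alcohol, alkyne, ester, ether.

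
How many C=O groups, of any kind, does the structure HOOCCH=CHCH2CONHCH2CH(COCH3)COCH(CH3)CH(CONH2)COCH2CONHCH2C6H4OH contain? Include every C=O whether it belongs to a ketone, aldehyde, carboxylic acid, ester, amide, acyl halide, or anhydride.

7

HOOC: carboxylic acid, 1 C=O (running total 1).
CH2CONHCH2: amide, 1 C=O (running total 2).
CH(COCH3): ketone, 1 C=O (running total 3).
CO: ketone, 1 C=O (running total 4).
CH(CONH2): amide, 1 C=O (running total 5).
CO: ketone, 1 C=O (running total 6).
CH2CONHCH2: amide, 1 C=O (running total 7).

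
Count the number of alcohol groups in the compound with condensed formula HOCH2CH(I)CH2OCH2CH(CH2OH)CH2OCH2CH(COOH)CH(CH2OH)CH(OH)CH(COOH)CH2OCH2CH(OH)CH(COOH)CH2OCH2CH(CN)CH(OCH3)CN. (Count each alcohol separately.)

Taking each segment in turn:
  HOCH2: HO– on an sp³ carbon → alcohol.
  CH(I): halogen on an sp³ carbon → alkyl halide.
  CH2OCH2: C–O–C with sp³ carbons on both sides and no adjacent C=O → ether.
  CH(CH2OH): pendant –CH2OH on an sp³ backbone C → alcohol.
  CH2OCH2: C–O–C with sp³ carbons on both sides and no adjacent C=O → ether.
  CH(COOH): pendant –COOH: carbonyl C bonded to C and –OH → carboxylic acid.
  CH(CH2OH): pendant –CH2OH on an sp³ backbone C → alcohol.
  CH(OH): –OH on an sp³ carbon → alcohol (secondary).
  CH(COOH): pendant –COOH: carbonyl C bonded to C and –OH → carboxylic acid.
  CH2OCH2: C–O–C with sp³ carbons on both sides and no adjacent C=O → ether.
  CH(OH): –OH on an sp³ carbon → alcohol (secondary).
  CH(COOH): pendant –COOH: carbonyl C bonded to C and –OH → carboxylic acid.
  CH2OCH2: C–O–C with sp³ carbons on both sides and no adjacent C=O → ether.
  CH(CN): pendant –C≡N: nitrile.
  CH(OCH3): pendant –OCH3: C–O–C with sp³ C, no adjacent C=O → ether.
  CN: –C≡N: carbon triple-bonded to nitrogen → nitrile.
Alcohol appears at: HOCH2, CH(CH2OH), CH(CH2OH), CH(OH), CH(OH) → 5.

5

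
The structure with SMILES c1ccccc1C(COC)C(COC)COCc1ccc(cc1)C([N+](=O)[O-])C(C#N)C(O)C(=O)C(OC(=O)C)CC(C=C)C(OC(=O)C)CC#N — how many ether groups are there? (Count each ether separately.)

3

C6H5– phenyl ring → arene.
pendant –CH2OCH3: C–O–C linkage → ether.
pendant –CH2OCH3: C–O–C linkage → ether.
C–O–C with sp³ carbons on both sides and no adjacent C=O → ether.
para-disubstituted benzene ring → arene.
–NO2 on an sp³ carbon → nitro (the N=O is not a carbonyl).
pendant –C≡N: nitrile.
–OH on an sp³ carbon → alcohol (secondary).
–C(=O)– with carbon on both sides → ketone.
pendant –OC(=O)CH3: an acyloxy group → ester.
pendant –CH=CH2: C=C double bond → alkene.
pendant –OC(=O)CH3: an acyloxy group → ester.
–C≡N: carbon triple-bonded to nitrogen → nitrile.
Ether appears at: CH(CH2OCH3), CH(CH2OCH3), CH2OCH2 → 3.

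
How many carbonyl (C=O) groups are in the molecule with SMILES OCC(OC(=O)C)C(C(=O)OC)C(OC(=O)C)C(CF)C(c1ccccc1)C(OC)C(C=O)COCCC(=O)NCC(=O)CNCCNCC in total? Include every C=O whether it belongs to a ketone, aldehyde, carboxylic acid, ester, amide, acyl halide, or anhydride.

6

CH(OCOCH3): ester, 1 C=O (running total 1).
CH(COOCH3): ester, 1 C=O (running total 2).
CH(OCOCH3): ester, 1 C=O (running total 3).
CH(CHO): aldehyde, 1 C=O (running total 4).
CH2CONHCH2: amide, 1 C=O (running total 5).
CO: ketone, 1 C=O (running total 6).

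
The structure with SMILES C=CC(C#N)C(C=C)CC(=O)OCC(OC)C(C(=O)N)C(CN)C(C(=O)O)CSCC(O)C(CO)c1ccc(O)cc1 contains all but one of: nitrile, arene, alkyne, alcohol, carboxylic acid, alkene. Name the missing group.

alkyne

carboxylic acid: present (CH(COOH) — pendant –COOH: carbonyl C bonded to C and –OH → carboxylic acid).
alcohol: present (CH(OH) — –OH on an sp³ carbon → alcohol (secondary)).
nitrile: present (CH(CN) — pendant –C≡N: nitrile).
alkene: present (CH2=CH — C=C double bond → alkene).
arene: present (C6H4OH — –OH attached directly to an aromatic ring → phenol (not alcohol); the ring itself is an arene).
alkyne: absent. In CH(CN), the triple bond is C≡N, not C≡C, so it is a nitrile.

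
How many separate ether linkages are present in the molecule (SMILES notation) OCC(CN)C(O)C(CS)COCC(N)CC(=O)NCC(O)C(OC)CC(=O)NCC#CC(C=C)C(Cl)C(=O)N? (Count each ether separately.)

HO– on an sp³ carbon → alcohol.
pendant –CH2NH2: N on sp³ C, no adjacent C=O → amine.
–OH on an sp³ carbon → alcohol (secondary).
pendant –CH2SH → thiol.
C–O–C with sp³ carbons on both sides and no adjacent C=O → ether.
–NH2 on an sp³ carbon with no adjacent C=O → amine.
–C(=O)–N– linkage → amide (the N is not an amine).
–OH on an sp³ carbon → alcohol (secondary).
pendant –OCH3: C–O–C with sp³ C, no adjacent C=O → ether.
–C(=O)–N– linkage → amide (the N is not an amine).
C≡C triple bond → alkyne.
pendant –CH=CH2: C=C double bond → alkene.
halogen on an sp³ carbon → alkyl halide.
–C(=O)NH2: carbonyl C bonded to C and to N → amide (the N is not a separate amine).
Ether appears at: CH2OCH2, CH(OCH3) → 2.

2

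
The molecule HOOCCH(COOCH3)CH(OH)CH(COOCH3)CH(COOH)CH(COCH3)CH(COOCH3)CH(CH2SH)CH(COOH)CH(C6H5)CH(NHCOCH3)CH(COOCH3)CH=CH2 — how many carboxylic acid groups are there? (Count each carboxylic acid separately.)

Taking each segment in turn:
  HOOC: –COOH: carbonyl C bonded to –OH and C → carboxylic acid (the –OH is not a separate alcohol).
  CH(COOCH3): pendant –COOCH3: carbonyl C bonded to C and –OCH3 → ester.
  CH(OH): –OH on an sp³ carbon → alcohol (secondary).
  CH(COOCH3): pendant –COOCH3: carbonyl C bonded to C and –OCH3 → ester.
  CH(COOH): pendant –COOH: carbonyl C bonded to C and –OH → carboxylic acid.
  CH(COCH3): pendant –COCH3: carbonyl C bonded to two carbons → ketone.
  CH(COOCH3): pendant –COOCH3: carbonyl C bonded to C and –OCH3 → ester.
  CH(CH2SH): pendant –CH2SH → thiol.
  CH(COOH): pendant –COOH: carbonyl C bonded to C and –OH → carboxylic acid.
  CH(C6H5): pendant –C6H5: benzene ring → arene.
  CH(NHCOCH3): pendant –NHC(=O)CH3: N bonded to a carbonyl → amide (not amine).
  CH(COOCH3): pendant –COOCH3: carbonyl C bonded to C and –OCH3 → ester.
  CH=CH2: C=C double bond → alkene.
Carboxylic acid appears at: HOOC, CH(COOH), CH(COOH) → 3.

3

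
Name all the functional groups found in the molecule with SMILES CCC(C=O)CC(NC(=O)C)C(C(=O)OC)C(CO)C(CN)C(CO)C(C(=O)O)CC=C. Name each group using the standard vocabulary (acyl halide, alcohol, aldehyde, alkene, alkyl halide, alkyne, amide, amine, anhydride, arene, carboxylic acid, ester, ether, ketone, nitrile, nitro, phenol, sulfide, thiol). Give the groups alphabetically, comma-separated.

alcohol, aldehyde, alkene, amide, amine, carboxylic acid, ester

pendant –CHO: carbonyl C bonded to C and H → aldehyde.
pendant –NHC(=O)CH3: N bonded to a carbonyl → amide (not amine).
pendant –COOCH3: carbonyl C bonded to C and –OCH3 → ester.
pendant –CH2OH on an sp³ backbone C → alcohol.
pendant –CH2NH2: N on sp³ C, no adjacent C=O → amine.
pendant –CH2OH on an sp³ backbone C → alcohol.
pendant –COOH: carbonyl C bonded to C and –OH → carboxylic acid.
C=C double bond → alkene.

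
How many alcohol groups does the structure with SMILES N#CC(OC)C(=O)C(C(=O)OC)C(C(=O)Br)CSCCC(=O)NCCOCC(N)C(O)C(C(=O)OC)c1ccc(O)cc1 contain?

N≡C–: carbon triple-bonded to nitrogen → nitrile.
pendant –OCH3: C–O–C with sp³ C, no adjacent C=O → ether.
–C(=O)– with carbon on both sides → ketone.
pendant –COOCH3: carbonyl C bonded to C and –OCH3 → ester.
pendant –C(=O)X: carbonyl C bonded to C and halogen → acyl halide.
C–S–C linkage → sulfide (thioether).
–C(=O)–N– linkage → amide (the N is not an amine).
C–O–C with sp³ carbons on both sides and no adjacent C=O → ether.
–NH2 on an sp³ carbon with no adjacent C=O → amine.
–OH on an sp³ carbon → alcohol (secondary).
pendant –COOCH3: carbonyl C bonded to C and –OCH3 → ester.
–OH attached directly to an aromatic ring → phenol (not alcohol); the ring itself is an arene.
Alcohol appears at: CH(OH) → 1.

1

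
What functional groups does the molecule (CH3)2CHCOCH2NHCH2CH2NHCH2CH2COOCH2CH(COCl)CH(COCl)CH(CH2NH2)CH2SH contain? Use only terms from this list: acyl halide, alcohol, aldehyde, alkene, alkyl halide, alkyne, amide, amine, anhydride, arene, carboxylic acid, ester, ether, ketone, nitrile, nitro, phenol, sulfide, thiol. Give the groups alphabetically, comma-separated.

Working along the chain:
  CO: –C(=O)– with carbon on both sides → ketone.
  CH2NHCH2: C–N–C with sp³ carbons and no adjacent C=O → amine (secondary).
  CH2NHCH2: C–N–C with sp³ carbons and no adjacent C=O → amine (secondary).
  CH2COOCH2: –C(=O)–O–C with C on the carbonyl side → ester.
  CH(COCl): pendant –C(=O)X: carbonyl C bonded to C and halogen → acyl halide.
  CH(COCl): pendant –C(=O)X: carbonyl C bonded to C and halogen → acyl halide.
  CH(CH2NH2): pendant –CH2NH2: N on sp³ C, no adjacent C=O → amine.
  CH2SH: –SH on an sp³ carbon → thiol.

acyl halide, amine, ester, ketone, thiol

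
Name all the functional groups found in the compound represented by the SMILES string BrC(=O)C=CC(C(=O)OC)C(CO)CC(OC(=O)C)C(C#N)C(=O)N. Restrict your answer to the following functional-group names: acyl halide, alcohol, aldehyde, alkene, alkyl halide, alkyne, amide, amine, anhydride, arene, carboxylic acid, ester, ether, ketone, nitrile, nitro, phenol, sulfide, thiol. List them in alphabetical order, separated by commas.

Taking each segment in turn:
  BrCO: –C(=O)Br: carbonyl C bonded to C and to a halogen → acyl halide (not alkyl halide).
  CH=CH: C=C double bond → alkene.
  CH(COOCH3): pendant –COOCH3: carbonyl C bonded to C and –OCH3 → ester.
  CH(CH2OH): pendant –CH2OH on an sp³ backbone C → alcohol.
  CH(OCOCH3): pendant –OC(=O)CH3: an acyloxy group → ester.
  CH(CN): pendant –C≡N: nitrile.
  CONH2: –C(=O)NH2: carbonyl C bonded to C and to N → amide (the N is not a separate amine).

acyl halide, alcohol, alkene, amide, ester, nitrile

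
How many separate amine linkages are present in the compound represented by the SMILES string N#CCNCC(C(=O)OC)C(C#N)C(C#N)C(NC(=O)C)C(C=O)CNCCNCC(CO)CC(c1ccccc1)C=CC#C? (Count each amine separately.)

N≡C–: carbon triple-bonded to nitrogen → nitrile.
C–N–C with sp³ carbons and no adjacent C=O → amine (secondary).
pendant –COOCH3: carbonyl C bonded to C and –OCH3 → ester.
pendant –C≡N: nitrile.
pendant –C≡N: nitrile.
pendant –NHC(=O)CH3: N bonded to a carbonyl → amide (not amine).
pendant –CHO: carbonyl C bonded to C and H → aldehyde.
C–N–C with sp³ carbons and no adjacent C=O → amine (secondary).
C–N–C with sp³ carbons and no adjacent C=O → amine (secondary).
pendant –CH2OH on an sp³ backbone C → alcohol.
pendant –C6H5: benzene ring → arene.
C=C double bond → alkene.
C≡C triple bond → alkyne.
Amine appears at: CH2NHCH2, CH2NHCH2, CH2NHCH2 → 3.

3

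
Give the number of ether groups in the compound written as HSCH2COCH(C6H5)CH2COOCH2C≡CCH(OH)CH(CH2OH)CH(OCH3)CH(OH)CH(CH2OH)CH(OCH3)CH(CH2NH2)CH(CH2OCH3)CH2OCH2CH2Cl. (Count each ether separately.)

Taking each segment in turn:
  HSCH2: –SH on an sp³ carbon → thiol.
  CO: –C(=O)– with carbon on both sides → ketone.
  CH(C6H5): pendant –C6H5: benzene ring → arene.
  CH2COOCH2: –C(=O)–O–C with C on the carbonyl side → ester.
  C≡C: C≡C triple bond → alkyne.
  CH(OH): –OH on an sp³ carbon → alcohol (secondary).
  CH(CH2OH): pendant –CH2OH on an sp³ backbone C → alcohol.
  CH(OCH3): pendant –OCH3: C–O–C with sp³ C, no adjacent C=O → ether.
  CH(OH): –OH on an sp³ carbon → alcohol (secondary).
  CH(CH2OH): pendant –CH2OH on an sp³ backbone C → alcohol.
  CH(OCH3): pendant –OCH3: C–O–C with sp³ C, no adjacent C=O → ether.
  CH(CH2NH2): pendant –CH2NH2: N on sp³ C, no adjacent C=O → amine.
  CH(CH2OCH3): pendant –CH2OCH3: C–O–C linkage → ether.
  CH2OCH2: C–O–C with sp³ carbons on both sides and no adjacent C=O → ether.
  CH2Cl: halogen on an sp³ carbon → alkyl halide.
Ether appears at: CH(OCH3), CH(OCH3), CH(CH2OCH3), CH2OCH2 → 4.

4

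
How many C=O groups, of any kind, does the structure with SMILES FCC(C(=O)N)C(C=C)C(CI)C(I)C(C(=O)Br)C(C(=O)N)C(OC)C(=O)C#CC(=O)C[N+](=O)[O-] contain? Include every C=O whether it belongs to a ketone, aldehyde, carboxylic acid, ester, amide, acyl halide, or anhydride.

CH(CONH2): amide, 1 C=O (running total 1).
CH(COBr): acyl halide, 1 C=O (running total 2).
CH(CONH2): amide, 1 C=O (running total 3).
CO: ketone, 1 C=O (running total 4).
CO: ketone, 1 C=O (running total 5).

5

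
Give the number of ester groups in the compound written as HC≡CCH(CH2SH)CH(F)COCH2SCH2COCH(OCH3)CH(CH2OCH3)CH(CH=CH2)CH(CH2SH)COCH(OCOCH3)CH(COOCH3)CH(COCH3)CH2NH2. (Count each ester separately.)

2

C≡C triple bond → alkyne.
pendant –CH2SH → thiol.
halogen on an sp³ carbon → alkyl halide.
–C(=O)– with carbon on both sides → ketone.
C–S–C linkage → sulfide (thioether).
–C(=O)– with carbon on both sides → ketone.
pendant –OCH3: C–O–C with sp³ C, no adjacent C=O → ether.
pendant –CH2OCH3: C–O–C linkage → ether.
pendant –CH=CH2: C=C double bond → alkene.
pendant –CH2SH → thiol.
–C(=O)– with carbon on both sides → ketone.
pendant –OC(=O)CH3: an acyloxy group → ester.
pendant –COOCH3: carbonyl C bonded to C and –OCH3 → ester.
pendant –COCH3: carbonyl C bonded to two carbons → ketone.
–NH2 on an sp³ carbon with no adjacent C=O → amine.
Ester appears at: CH(OCOCH3), CH(COOCH3) → 2.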